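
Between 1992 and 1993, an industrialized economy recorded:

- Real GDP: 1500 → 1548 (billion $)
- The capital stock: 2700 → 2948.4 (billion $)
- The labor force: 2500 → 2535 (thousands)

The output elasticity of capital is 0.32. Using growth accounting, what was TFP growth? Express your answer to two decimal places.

Real GDP growth = (1548 − 1500) / 1500 = 3.2%.
The capital stock growth = (2948.4 − 2700) / 2700 = 9.2%.
The labor force growth = (2535 − 2500) / 2500 = 1.4%.
Labor's share = 1 − 0.32 = 0.68.
The capital stock: 0.32 × 9.2 = 2.944 pp.
The labor force: 0.68 × 1.4 = 0.952 pp.
TFP growth = 3.2 − 3.896 = -0.696%.

-0.70%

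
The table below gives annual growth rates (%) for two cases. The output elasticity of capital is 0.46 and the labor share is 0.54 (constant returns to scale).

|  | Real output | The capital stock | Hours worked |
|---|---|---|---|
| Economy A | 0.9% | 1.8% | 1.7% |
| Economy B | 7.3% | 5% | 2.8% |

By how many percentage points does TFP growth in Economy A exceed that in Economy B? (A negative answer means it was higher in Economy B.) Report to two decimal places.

Labor's share = 1 − 0.46 = 0.54.
Economy A: TFP = 0.9 − 0.828 − 0.918 = -0.846%.
Economy B: TFP = 7.3 − 2.3 − 1.512 = 3.488%.
Difference = -0.846 − (3.488) = -4.334 pp.

-4.33 percentage points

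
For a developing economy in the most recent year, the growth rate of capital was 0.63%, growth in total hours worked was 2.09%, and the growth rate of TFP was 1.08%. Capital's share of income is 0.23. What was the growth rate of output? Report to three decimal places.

Labor's share = 1 − 0.23 = 0.77.
Capital: 0.23 × 0.63 = 0.1449 pp.
Total hours worked: 0.77 × 2.09 = 1.6093 pp.
Output growth = 1.08 + 1.7542 = 2.8342%.

2.834%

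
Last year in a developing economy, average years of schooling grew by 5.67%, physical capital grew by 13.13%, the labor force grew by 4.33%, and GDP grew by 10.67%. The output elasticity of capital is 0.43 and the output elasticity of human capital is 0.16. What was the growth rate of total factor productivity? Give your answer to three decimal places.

Total factor productivity grew 2.342%.

Labor's share = 1 − 0.43 − 0.16 = 0.41.
Physical capital: 0.43 × 13.13 = 5.6459 pp.
Average years of schooling: 0.16 × 5.67 = 0.9072 pp.
The labor force: 0.41 × 4.33 = 1.7753 pp.
TFP growth = 10.67 − 8.3284 = 2.3416%.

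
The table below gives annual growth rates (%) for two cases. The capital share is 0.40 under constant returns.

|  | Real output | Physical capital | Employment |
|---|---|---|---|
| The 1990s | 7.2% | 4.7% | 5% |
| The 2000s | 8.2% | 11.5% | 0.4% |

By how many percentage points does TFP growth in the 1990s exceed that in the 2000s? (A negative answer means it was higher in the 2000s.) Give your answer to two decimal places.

-1.04 percentage points

Labor's share = 1 − 0.4 = 0.6.
The 1990s: TFP = 7.2 − 1.88 − 3 = 2.32%.
The 2000s: TFP = 8.2 − 4.6 − 0.24 = 3.36%.
Difference = 2.32 − (3.36) = -1.04 pp.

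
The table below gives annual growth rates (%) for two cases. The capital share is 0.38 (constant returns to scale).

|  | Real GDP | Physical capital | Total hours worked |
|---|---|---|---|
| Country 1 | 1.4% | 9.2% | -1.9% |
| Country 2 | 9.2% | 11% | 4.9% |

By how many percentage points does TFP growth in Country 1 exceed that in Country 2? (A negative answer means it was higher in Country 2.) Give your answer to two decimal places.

-2.90 percentage points

Labor's share = 1 − 0.38 = 0.62.
Country 1: TFP = 1.4 − 3.496 + 1.178 = -0.918%.
Country 2: TFP = 9.2 − 4.18 − 3.038 = 1.982%.
Difference = -0.918 − (1.982) = -2.9 pp.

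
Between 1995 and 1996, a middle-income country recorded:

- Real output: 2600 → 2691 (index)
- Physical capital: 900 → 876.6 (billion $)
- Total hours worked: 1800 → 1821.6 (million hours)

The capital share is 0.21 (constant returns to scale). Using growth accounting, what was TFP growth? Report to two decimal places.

3.10%

Real output growth = (2691 − 2600) / 2600 = 3.5%.
Physical capital growth = (876.6 − 900) / 900 = -2.6%.
Total hours worked growth = (1821.6 − 1800) / 1800 = 1.2%.
Labor's share = 1 − 0.21 = 0.79.
Physical capital: 0.21 × (-2.6) = -0.546 pp.
Total hours worked: 0.79 × 1.2 = 0.948 pp.
TFP growth = 3.5 − 0.402 = 3.098%.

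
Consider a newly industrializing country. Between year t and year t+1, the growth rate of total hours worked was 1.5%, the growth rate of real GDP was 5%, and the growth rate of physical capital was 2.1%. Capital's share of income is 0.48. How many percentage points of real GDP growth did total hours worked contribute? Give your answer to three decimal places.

Labor's share = 1 − 0.48 = 0.52.
Contribution = share × growth = 0.52 × 1.5 = 0.78 pp.

0.780 percentage points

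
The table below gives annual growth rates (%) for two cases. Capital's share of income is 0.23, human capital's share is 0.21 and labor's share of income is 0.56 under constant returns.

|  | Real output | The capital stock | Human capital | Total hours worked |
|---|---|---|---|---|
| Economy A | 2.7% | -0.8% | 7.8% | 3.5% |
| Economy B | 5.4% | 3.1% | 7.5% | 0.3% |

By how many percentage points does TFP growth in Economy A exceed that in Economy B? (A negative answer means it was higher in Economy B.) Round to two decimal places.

Labor's share = 1 − 0.23 − 0.21 = 0.56.
Economy A: TFP = 2.7 + 0.184 − 1.638 − 1.96 = -0.714%.
Economy B: TFP = 5.4 − 0.713 − 1.575 − 0.168 = 2.944%.
Difference = -0.714 − (2.944) = -3.658 pp.

-3.66 percentage points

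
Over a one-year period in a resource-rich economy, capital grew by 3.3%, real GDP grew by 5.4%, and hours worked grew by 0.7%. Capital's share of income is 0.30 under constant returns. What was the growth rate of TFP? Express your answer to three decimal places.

Labor's share = 1 − 0.3 = 0.7.
Capital: 0.3 × 3.3 = 0.99 pp.
Hours worked: 0.7 × 0.7 = 0.49 pp.
TFP growth = 5.4 − 1.48 = 3.92%.

3.920%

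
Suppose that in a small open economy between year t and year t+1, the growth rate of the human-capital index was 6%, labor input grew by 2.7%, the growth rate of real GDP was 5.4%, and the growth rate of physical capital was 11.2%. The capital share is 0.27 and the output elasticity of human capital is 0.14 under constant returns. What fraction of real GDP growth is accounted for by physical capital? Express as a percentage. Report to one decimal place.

Physical capital contributed 0.27 × 11.2 = 3.024 pp.
Share of growth = 3.024 / 5.4 × 100 = 56%.

Physical capital accounted for 56.0% of growth.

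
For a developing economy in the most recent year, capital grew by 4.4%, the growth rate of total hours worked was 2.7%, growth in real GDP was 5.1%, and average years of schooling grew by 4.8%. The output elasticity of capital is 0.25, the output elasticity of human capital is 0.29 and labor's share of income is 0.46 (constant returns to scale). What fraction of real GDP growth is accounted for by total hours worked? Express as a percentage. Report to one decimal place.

Labor's share = 1 − 0.25 − 0.29 = 0.46.
Total hours worked contributed 0.46 × 2.7 = 1.242 pp.
Share of growth = 1.242 / 5.1 × 100 = 24.353%.

24.4%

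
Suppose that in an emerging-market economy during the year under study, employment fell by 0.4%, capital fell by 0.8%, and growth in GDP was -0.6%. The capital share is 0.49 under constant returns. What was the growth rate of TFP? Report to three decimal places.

-0.004%

Labor's share = 1 − 0.49 = 0.51.
Capital: 0.49 × (-0.8) = -0.392 pp.
Employment: 0.51 × (-0.4) = -0.204 pp.
TFP growth = -0.6 + 0.596 = -0.004%.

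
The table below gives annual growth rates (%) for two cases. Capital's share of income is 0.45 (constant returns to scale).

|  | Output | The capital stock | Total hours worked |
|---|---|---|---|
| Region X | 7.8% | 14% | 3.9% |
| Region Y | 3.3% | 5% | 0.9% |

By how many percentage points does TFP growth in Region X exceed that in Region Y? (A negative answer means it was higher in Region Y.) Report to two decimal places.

-1.20 percentage points

Labor's share = 1 − 0.45 = 0.55.
Region X: TFP = 7.8 − 6.3 − 2.145 = -0.645%.
Region Y: TFP = 3.3 − 2.25 − 0.495 = 0.555%.
Difference = -0.645 − (0.555) = -1.2 pp.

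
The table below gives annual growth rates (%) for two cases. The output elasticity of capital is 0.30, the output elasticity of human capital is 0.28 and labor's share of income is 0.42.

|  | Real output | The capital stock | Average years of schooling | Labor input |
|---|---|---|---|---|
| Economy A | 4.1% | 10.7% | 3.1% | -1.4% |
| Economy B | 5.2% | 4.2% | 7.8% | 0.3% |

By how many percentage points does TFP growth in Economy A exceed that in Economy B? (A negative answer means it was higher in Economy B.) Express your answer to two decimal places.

-1.02 percentage points

Labor's share = 1 − 0.3 − 0.28 = 0.42.
Economy A: TFP = 4.1 − 3.21 − 0.868 + 0.588 = 0.61%.
Economy B: TFP = 5.2 − 1.26 − 2.184 − 0.126 = 1.63%.
Difference = 0.61 − (1.63) = -1.02 pp.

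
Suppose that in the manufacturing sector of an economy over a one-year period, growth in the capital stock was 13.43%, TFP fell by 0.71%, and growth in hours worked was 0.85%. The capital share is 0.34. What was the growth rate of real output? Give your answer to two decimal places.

Labor's share = 1 − 0.34 = 0.66.
The capital stock: 0.34 × 13.43 = 4.5662 pp.
Hours worked: 0.66 × 0.85 = 0.561 pp.
Output growth = -0.71 + 5.1272 = 4.4172%.

Real output grew 4.42%.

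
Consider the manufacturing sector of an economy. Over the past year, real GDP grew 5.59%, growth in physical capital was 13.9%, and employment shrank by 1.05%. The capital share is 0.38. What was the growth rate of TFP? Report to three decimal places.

TFP growth was 0.959%.

Labor's share = 1 − 0.38 = 0.62.
Physical capital: 0.38 × 13.9 = 5.282 pp.
Employment: 0.62 × (-1.05) = -0.651 pp.
TFP growth = 5.59 − 4.631 = 0.959%.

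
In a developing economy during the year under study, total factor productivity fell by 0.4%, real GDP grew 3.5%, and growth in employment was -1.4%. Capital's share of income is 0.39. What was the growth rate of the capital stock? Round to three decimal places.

Labor's share = 1 − 0.39 = 0.61.
gY = gA + 0.61×(-1.4) + 0.39×g.
0.39×g = 3.5 + 0.4 + 0.854 = 4.754.
g = 4.754 / 0.39 = 12.18974%.

12.190%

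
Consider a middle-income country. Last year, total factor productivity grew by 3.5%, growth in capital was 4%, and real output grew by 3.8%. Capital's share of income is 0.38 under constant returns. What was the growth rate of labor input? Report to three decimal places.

Labor's share = 1 − 0.38 = 0.62.
gY = gA + 0.38×4 + 0.62×g.
0.62×g = 3.8 − 3.5 − 1.52 = -1.22.
g = -1.22 / 0.62 = -1.96774%.

-1.968%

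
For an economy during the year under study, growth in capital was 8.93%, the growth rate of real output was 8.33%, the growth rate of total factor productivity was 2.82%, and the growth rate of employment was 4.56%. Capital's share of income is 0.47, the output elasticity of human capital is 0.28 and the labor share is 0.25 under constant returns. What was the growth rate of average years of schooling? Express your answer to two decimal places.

0.62%

Labor's share = 1 − 0.47 − 0.28 = 0.25.
gY = gA + 0.47×8.93 + 0.25×4.56 + 0.28×g.
0.28×g = 8.33 − 2.82 − 5.3371 = 0.1729.
g = 0.1729 / 0.28 = 0.6175%.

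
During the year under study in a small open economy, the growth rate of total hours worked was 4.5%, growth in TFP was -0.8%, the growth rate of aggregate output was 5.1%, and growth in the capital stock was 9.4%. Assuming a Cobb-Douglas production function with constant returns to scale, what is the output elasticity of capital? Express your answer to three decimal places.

α = 0.286

gY = gA + α·gK + (1−α)·gL, so gY − gA − gL = α(gK − gL).
5.1 + 0.8 − 4.5 = α × (9.4 − 4.5).
1.4 = 4.9 α, so α = 0.28571.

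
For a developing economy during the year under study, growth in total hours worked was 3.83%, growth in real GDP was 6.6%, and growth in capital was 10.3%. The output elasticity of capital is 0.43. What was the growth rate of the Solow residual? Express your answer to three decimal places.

-0.012%

Labor's share = 1 − 0.43 = 0.57.
Capital: 0.43 × 10.3 = 4.429 pp.
Total hours worked: 0.57 × 3.83 = 2.1831 pp.
TFP growth = 6.6 − 6.6121 = -0.0121%.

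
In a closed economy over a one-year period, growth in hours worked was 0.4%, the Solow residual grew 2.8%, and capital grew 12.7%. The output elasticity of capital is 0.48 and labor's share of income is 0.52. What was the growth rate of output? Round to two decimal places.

Labor's share = 1 − 0.48 = 0.52.
Capital: 0.48 × 12.7 = 6.096 pp.
Hours worked: 0.52 × 0.4 = 0.208 pp.
Output growth = 2.8 + 6.304 = 9.104%.

Output growth was 9.10%.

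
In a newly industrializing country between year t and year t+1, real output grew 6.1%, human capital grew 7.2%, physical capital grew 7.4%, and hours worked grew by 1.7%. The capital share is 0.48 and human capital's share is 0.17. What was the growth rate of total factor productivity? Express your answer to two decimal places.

0.73%

Labor's share = 1 − 0.48 − 0.17 = 0.35.
Physical capital: 0.48 × 7.4 = 3.552 pp.
Human capital: 0.17 × 7.2 = 1.224 pp.
Hours worked: 0.35 × 1.7 = 0.595 pp.
TFP growth = 6.1 − 5.371 = 0.729%.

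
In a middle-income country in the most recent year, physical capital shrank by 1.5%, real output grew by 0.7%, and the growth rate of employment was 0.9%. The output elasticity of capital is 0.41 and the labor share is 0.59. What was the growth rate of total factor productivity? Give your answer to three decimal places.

Total factor productivity growth was 0.784%.

Labor's share = 1 − 0.41 = 0.59.
Physical capital: 0.41 × (-1.5) = -0.615 pp.
Employment: 0.59 × 0.9 = 0.531 pp.
TFP growth = 0.7 + 0.084 = 0.784%.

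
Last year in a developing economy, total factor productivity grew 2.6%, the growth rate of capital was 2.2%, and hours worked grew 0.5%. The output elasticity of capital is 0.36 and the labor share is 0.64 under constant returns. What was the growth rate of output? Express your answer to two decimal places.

Output grew 3.71%.

Labor's share = 1 − 0.36 = 0.64.
Capital: 0.36 × 2.2 = 0.792 pp.
Hours worked: 0.64 × 0.5 = 0.32 pp.
Output growth = 2.6 + 1.112 = 3.712%.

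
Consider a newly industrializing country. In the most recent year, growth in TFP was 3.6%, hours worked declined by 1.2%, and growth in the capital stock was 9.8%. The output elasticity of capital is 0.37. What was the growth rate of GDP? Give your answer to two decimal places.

GDP growth was 6.47%.

Labor's share = 1 − 0.37 = 0.63.
The capital stock: 0.37 × 9.8 = 3.626 pp.
Hours worked: 0.63 × (-1.2) = -0.756 pp.
Output growth = 3.6 + 2.87 = 6.47%.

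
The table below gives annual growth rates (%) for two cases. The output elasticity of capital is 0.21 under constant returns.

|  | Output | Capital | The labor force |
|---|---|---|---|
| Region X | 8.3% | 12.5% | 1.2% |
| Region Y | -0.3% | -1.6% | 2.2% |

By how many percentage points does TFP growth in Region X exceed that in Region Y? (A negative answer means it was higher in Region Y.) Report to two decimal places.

Labor's share = 1 − 0.21 = 0.79.
Region X: TFP = 8.3 − 2.625 − 0.948 = 4.727%.
Region Y: TFP = -0.3 + 0.336 − 1.738 = -1.702%.
Difference = 4.727 − (-1.702) = 6.429 pp.

6.43 percentage points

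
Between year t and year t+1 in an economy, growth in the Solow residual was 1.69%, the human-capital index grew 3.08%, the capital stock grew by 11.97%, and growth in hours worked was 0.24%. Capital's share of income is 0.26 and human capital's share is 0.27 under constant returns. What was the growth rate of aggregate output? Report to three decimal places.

Labor's share = 1 − 0.26 − 0.27 = 0.47.
The capital stock: 0.26 × 11.97 = 3.1122 pp.
The human-capital index: 0.27 × 3.08 = 0.8316 pp.
Hours worked: 0.47 × 0.24 = 0.1128 pp.
Output growth = 1.69 + 4.0566 = 5.7466%.

Aggregate output growth was 5.747%.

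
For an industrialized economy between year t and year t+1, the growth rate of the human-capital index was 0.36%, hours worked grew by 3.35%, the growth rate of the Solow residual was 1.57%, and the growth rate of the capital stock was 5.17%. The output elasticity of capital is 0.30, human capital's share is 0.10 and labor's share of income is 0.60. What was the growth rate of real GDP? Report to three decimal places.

Labor's share = 1 − 0.3 − 0.1 = 0.6.
The capital stock: 0.3 × 5.17 = 1.551 pp.
The human-capital index: 0.1 × 0.36 = 0.036 pp.
Hours worked: 0.6 × 3.35 = 2.01 pp.
Output growth = 1.57 + 3.597 = 5.167%.

5.167%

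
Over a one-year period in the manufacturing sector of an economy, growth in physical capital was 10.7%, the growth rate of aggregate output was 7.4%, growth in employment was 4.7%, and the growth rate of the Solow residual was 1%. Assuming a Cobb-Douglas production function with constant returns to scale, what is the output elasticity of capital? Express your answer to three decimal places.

0.283

gY = gA + α·gK + (1−α)·gL, so gY − gA − gL = α(gK − gL).
7.4 − 1 − 4.7 = α × (10.7 − 4.7).
1.7 = 6 α, so α = 0.28333.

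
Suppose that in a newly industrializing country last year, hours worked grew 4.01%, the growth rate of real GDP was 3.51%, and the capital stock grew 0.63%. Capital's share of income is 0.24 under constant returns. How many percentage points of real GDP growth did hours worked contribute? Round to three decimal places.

Labor's share = 1 − 0.24 = 0.76.
Contribution = share × growth = 0.76 × 4.01 = 3.0476 pp.

3.048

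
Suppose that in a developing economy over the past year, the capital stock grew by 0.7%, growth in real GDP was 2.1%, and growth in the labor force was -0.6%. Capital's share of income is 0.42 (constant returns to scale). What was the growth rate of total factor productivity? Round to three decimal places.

Labor's share = 1 − 0.42 = 0.58.
The capital stock: 0.42 × 0.7 = 0.294 pp.
The labor force: 0.58 × (-0.6) = -0.348 pp.
TFP growth = 2.1 + 0.054 = 2.154%.

2.154%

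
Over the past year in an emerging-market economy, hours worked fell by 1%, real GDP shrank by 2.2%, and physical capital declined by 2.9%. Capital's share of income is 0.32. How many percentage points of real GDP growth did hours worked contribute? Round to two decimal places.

Labor's share = 1 − 0.32 = 0.68.
Contribution = share × growth = 0.68 × (-1) = -0.68 pp.

-0.68 percentage points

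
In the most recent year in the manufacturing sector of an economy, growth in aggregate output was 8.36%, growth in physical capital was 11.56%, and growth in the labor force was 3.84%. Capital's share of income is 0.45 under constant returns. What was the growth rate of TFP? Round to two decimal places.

Labor's share = 1 − 0.45 = 0.55.
Physical capital: 0.45 × 11.56 = 5.202 pp.
The labor force: 0.55 × 3.84 = 2.112 pp.
TFP growth = 8.36 − 7.314 = 1.046%.

TFP grew 1.05%.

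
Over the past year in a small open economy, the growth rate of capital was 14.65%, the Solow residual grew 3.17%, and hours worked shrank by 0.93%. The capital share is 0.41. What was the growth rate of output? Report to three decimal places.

8.628%

Labor's share = 1 − 0.41 = 0.59.
Capital: 0.41 × 14.65 = 6.0065 pp.
Hours worked: 0.59 × (-0.93) = -0.5487 pp.
Output growth = 3.17 + 5.4578 = 8.6278%.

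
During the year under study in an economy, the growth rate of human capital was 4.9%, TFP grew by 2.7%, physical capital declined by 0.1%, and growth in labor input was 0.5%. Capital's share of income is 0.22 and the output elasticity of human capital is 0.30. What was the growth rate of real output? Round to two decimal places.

4.39%

Labor's share = 1 − 0.22 − 0.3 = 0.48.
Physical capital: 0.22 × (-0.1) = -0.022 pp.
Human capital: 0.3 × 4.9 = 1.47 pp.
Labor input: 0.48 × 0.5 = 0.24 pp.
Output growth = 2.7 + 1.688 = 4.388%.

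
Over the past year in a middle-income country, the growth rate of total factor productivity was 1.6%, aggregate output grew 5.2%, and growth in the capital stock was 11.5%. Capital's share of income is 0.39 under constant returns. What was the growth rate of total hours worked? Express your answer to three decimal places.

-1.451%

Labor's share = 1 − 0.39 = 0.61.
gY = gA + 0.39×11.5 + 0.61×g.
0.61×g = 5.2 − 1.6 − 4.485 = -0.885.
g = -0.885 / 0.61 = -1.45082%.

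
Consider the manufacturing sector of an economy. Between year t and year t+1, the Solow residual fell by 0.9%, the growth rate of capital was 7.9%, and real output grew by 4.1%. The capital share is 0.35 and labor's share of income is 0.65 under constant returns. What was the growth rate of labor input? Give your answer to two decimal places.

3.44%

Labor's share = 1 − 0.35 = 0.65.
gY = gA + 0.35×7.9 + 0.65×g.
0.65×g = 4.1 + 0.9 − 2.765 = 2.235.
g = 2.235 / 0.65 = 3.4385%.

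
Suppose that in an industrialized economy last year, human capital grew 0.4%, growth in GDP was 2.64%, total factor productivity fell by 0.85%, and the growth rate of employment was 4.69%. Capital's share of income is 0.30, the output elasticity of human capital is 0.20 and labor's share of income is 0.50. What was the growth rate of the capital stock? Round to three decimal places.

The capital stock growth was 3.550%.

Labor's share = 1 − 0.3 − 0.2 = 0.5.
gY = gA + 0.2×0.4 + 0.5×4.69 + 0.3×g.
0.3×g = 2.64 + 0.85 − 2.425 = 1.065.
g = 1.065 / 0.3 = 3.55%.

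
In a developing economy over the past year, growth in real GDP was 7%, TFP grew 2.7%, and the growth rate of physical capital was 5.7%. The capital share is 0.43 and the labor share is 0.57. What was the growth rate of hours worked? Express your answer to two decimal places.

Hours worked grew 3.24%.

Labor's share = 1 − 0.43 = 0.57.
gY = gA + 0.43×5.7 + 0.57×g.
0.57×g = 7 − 2.7 − 2.451 = 1.849.
g = 1.849 / 0.57 = 3.2439%.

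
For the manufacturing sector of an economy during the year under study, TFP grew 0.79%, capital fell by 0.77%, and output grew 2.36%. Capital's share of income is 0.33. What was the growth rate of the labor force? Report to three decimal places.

The labor force grew 2.723%.

Labor's share = 1 − 0.33 = 0.67.
gY = gA + 0.33×(-0.77) + 0.67×g.
0.67×g = 2.36 − 0.79 + 0.2541 = 1.8241.
g = 1.8241 / 0.67 = 2.72254%.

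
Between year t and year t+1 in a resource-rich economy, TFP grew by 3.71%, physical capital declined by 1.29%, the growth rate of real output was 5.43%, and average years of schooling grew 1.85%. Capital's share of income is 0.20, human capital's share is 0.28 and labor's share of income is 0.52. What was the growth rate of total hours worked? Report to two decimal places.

Labor's share = 1 − 0.2 − 0.28 = 0.52.
gY = gA + 0.2×(-1.29) + 0.28×1.85 + 0.52×g.
0.52×g = 5.43 − 3.71 − 0.26 = 1.46.
g = 1.46 / 0.52 = 2.8077%.

2.81%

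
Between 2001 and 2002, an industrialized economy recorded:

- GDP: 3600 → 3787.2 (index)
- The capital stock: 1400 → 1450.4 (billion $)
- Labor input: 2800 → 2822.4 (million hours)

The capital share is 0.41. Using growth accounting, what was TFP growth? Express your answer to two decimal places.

GDP growth = (3787.2 − 3600) / 3600 = 5.2%.
The capital stock growth = (1450.4 − 1400) / 1400 = 3.6%.
Labor input growth = (2822.4 − 2800) / 2800 = 0.8%.
Labor's share = 1 − 0.41 = 0.59.
The capital stock: 0.41 × 3.6 = 1.476 pp.
Labor input: 0.59 × 0.8 = 0.472 pp.
TFP growth = 5.2 − 1.948 = 3.252%.

3.25%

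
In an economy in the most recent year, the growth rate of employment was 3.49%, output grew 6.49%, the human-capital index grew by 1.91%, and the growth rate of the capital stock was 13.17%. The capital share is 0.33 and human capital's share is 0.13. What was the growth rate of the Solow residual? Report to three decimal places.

0.011%

Labor's share = 1 − 0.33 − 0.13 = 0.54.
The capital stock: 0.33 × 13.17 = 4.3461 pp.
The human-capital index: 0.13 × 1.91 = 0.2483 pp.
Employment: 0.54 × 3.49 = 1.8846 pp.
TFP growth = 6.49 − 6.479 = 0.011%.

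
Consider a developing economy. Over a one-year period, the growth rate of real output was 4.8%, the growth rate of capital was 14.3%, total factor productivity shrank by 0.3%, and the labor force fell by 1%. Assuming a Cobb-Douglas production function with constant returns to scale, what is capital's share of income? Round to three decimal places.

Capital's share of income is 0.399.

gY = gA + α·gK + (1−α)·gL, so gY − gA − gL = α(gK − gL).
4.8 + 0.3 + 1 = α × (14.3 − (-1)).
6.1 = 15.3 α, so α = 0.39869.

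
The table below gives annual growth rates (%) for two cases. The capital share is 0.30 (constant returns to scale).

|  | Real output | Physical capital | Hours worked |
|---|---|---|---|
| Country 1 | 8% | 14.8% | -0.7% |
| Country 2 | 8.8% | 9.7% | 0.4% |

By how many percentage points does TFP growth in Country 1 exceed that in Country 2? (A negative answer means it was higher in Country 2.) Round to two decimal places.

-1.56 percentage points

Labor's share = 1 − 0.3 = 0.7.
Country 1: TFP = 8 − 4.44 + 0.49 = 4.05%.
Country 2: TFP = 8.8 − 2.91 − 0.28 = 5.61%.
Difference = 4.05 − (5.61) = -1.56 pp.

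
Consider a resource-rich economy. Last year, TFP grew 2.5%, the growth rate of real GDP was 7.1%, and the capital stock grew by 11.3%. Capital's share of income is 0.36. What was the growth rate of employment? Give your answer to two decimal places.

Labor's share = 1 − 0.36 = 0.64.
gY = gA + 0.36×11.3 + 0.64×g.
0.64×g = 7.1 − 2.5 − 4.068 = 0.532.
g = 0.532 / 0.64 = 0.8313%.

Employment growth was 0.83%.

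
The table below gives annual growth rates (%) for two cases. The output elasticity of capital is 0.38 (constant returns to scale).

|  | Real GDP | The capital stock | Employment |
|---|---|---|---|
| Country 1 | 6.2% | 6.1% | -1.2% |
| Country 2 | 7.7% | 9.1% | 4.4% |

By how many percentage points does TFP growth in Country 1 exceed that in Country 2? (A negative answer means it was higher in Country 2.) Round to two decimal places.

Labor's share = 1 − 0.38 = 0.62.
Country 1: TFP = 6.2 − 2.318 + 0.744 = 4.626%.
Country 2: TFP = 7.7 − 3.458 − 2.728 = 1.514%.
Difference = 4.626 − (1.514) = 3.112 pp.

3.11 percentage points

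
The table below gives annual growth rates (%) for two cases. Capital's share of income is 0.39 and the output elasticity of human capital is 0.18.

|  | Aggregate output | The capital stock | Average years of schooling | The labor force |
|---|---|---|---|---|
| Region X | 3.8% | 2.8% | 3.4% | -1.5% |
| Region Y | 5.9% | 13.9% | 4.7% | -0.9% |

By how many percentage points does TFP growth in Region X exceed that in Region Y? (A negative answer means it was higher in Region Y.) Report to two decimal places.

2.72 percentage points

Labor's share = 1 − 0.39 − 0.18 = 0.43.
Region X: TFP = 3.8 − 1.092 − 0.612 + 0.645 = 2.741%.
Region Y: TFP = 5.9 − 5.421 − 0.846 + 0.387 = 0.02%.
Difference = 2.741 − (0.02) = 2.721 pp.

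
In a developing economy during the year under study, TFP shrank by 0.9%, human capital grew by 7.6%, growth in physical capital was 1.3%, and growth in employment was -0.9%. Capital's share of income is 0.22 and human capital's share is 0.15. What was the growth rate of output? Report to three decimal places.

Labor's share = 1 − 0.22 − 0.15 = 0.63.
Physical capital: 0.22 × 1.3 = 0.286 pp.
Human capital: 0.15 × 7.6 = 1.14 pp.
Employment: 0.63 × (-0.9) = -0.567 pp.
Output growth = -0.9 + 0.859 = -0.041%.

-0.041%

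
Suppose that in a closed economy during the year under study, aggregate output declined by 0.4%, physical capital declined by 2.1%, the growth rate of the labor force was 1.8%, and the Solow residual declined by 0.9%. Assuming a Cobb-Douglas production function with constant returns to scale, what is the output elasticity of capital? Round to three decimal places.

α = 0.333

gY = gA + α·gK + (1−α)·gL, so gY − gA − gL = α(gK − gL).
-0.4 + 0.9 − 1.8 = α × (-2.1 − 1.8).
-1.3 = -3.9 α, so α = 0.33333.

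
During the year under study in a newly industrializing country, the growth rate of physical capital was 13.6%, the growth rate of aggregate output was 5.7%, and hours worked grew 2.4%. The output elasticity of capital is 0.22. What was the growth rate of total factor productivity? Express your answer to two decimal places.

Labor's share = 1 − 0.22 = 0.78.
Physical capital: 0.22 × 13.6 = 2.992 pp.
Hours worked: 0.78 × 2.4 = 1.872 pp.
TFP growth = 5.7 − 4.864 = 0.836%.

Total factor productivity growth was 0.84%.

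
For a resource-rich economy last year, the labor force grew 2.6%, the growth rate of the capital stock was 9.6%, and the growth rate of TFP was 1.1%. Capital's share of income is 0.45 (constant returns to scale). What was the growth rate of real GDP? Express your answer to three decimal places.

Real GDP growth was 6.850%.

Labor's share = 1 − 0.45 = 0.55.
The capital stock: 0.45 × 9.6 = 4.32 pp.
The labor force: 0.55 × 2.6 = 1.43 pp.
Output growth = 1.1 + 5.75 = 6.85%.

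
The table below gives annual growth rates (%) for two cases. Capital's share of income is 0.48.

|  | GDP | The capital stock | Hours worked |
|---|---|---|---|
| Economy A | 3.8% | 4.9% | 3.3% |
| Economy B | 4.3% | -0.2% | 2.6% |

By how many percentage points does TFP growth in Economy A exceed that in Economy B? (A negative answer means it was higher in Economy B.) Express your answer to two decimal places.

Labor's share = 1 − 0.48 = 0.52.
Economy A: TFP = 3.8 − 2.352 − 1.716 = -0.268%.
Economy B: TFP = 4.3 + 0.096 − 1.352 = 3.044%.
Difference = -0.268 − (3.044) = -3.312 pp.

-3.31 percentage points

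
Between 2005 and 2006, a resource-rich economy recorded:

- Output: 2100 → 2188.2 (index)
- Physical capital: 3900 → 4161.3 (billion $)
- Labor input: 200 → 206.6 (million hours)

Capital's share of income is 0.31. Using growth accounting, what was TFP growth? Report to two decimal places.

-0.15%

Output growth = (2188.2 − 2100) / 2100 = 4.2%.
Physical capital growth = (4161.3 − 3900) / 3900 = 6.7%.
Labor input growth = (206.6 − 200) / 200 = 3.3%.
Labor's share = 1 − 0.31 = 0.69.
Physical capital: 0.31 × 6.7 = 2.077 pp.
Labor input: 0.69 × 3.3 = 2.277 pp.
TFP growth = 4.2 − 4.354 = -0.154%.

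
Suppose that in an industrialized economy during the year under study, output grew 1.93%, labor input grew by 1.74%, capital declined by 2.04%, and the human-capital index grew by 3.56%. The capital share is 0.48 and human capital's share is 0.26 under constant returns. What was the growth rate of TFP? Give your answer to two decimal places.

TFP grew 1.53%.

Labor's share = 1 − 0.48 − 0.26 = 0.26.
Capital: 0.48 × (-2.04) = -0.9792 pp.
The human-capital index: 0.26 × 3.56 = 0.9256 pp.
Labor input: 0.26 × 1.74 = 0.4524 pp.
TFP growth = 1.93 − 0.3988 = 1.5312%.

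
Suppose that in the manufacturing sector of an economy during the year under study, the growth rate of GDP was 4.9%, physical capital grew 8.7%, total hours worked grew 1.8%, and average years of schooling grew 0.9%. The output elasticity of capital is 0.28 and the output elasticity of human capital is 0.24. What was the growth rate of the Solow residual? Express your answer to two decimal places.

1.38%

Labor's share = 1 − 0.28 − 0.24 = 0.48.
Physical capital: 0.28 × 8.7 = 2.436 pp.
Average years of schooling: 0.24 × 0.9 = 0.216 pp.
Total hours worked: 0.48 × 1.8 = 0.864 pp.
TFP growth = 4.9 − 3.516 = 1.384%.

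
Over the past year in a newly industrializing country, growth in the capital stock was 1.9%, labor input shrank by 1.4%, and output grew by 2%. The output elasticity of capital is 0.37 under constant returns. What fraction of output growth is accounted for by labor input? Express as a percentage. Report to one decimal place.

-44.1%

Labor's share = 1 − 0.37 = 0.63.
Labor input contributed 0.63 × (-1.4) = -0.882 pp.
Share of growth = -0.882 / 2 × 100 = -44.1%.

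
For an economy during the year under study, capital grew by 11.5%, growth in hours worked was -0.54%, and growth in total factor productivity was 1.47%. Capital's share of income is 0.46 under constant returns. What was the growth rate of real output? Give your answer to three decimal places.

Labor's share = 1 − 0.46 = 0.54.
Capital: 0.46 × 11.5 = 5.29 pp.
Hours worked: 0.54 × (-0.54) = -0.2916 pp.
Output growth = 1.47 + 4.9984 = 6.4684%.

Real output growth was 6.468%.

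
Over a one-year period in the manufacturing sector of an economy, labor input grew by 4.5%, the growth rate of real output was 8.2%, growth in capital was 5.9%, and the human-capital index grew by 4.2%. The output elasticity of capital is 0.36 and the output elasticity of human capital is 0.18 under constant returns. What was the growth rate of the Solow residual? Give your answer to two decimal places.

The Solow residual growth was 3.25%.

Labor's share = 1 − 0.36 − 0.18 = 0.46.
Capital: 0.36 × 5.9 = 2.124 pp.
The human-capital index: 0.18 × 4.2 = 0.756 pp.
Labor input: 0.46 × 4.5 = 2.07 pp.
TFP growth = 8.2 − 4.95 = 3.25%.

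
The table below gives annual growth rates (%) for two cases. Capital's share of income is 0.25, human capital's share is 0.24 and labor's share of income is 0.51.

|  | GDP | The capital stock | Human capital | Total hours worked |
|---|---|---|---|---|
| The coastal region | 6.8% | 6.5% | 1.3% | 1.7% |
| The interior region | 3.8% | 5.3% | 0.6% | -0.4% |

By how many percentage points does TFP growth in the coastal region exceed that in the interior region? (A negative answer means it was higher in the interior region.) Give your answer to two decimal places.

1.46 percentage points

Labor's share = 1 − 0.25 − 0.24 = 0.51.
The coastal region: TFP = 6.8 − 1.625 − 0.312 − 0.867 = 3.996%.
The interior region: TFP = 3.8 − 1.325 − 0.144 + 0.204 = 2.535%.
Difference = 3.996 − (2.535) = 1.461 pp.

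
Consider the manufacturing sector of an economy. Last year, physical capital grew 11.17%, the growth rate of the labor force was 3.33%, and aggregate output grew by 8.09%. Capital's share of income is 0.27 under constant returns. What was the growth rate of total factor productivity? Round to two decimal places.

2.64%

Labor's share = 1 − 0.27 = 0.73.
Physical capital: 0.27 × 11.17 = 3.0159 pp.
The labor force: 0.73 × 3.33 = 2.4309 pp.
TFP growth = 8.09 − 5.4468 = 2.6432%.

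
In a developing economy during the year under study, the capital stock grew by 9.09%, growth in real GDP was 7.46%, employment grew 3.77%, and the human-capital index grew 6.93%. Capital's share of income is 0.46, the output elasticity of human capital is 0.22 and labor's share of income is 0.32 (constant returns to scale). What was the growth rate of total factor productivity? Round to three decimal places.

Labor's share = 1 − 0.46 − 0.22 = 0.32.
The capital stock: 0.46 × 9.09 = 4.1814 pp.
The human-capital index: 0.22 × 6.93 = 1.5246 pp.
Employment: 0.32 × 3.77 = 1.2064 pp.
TFP growth = 7.46 − 6.9124 = 0.5476%.

0.548%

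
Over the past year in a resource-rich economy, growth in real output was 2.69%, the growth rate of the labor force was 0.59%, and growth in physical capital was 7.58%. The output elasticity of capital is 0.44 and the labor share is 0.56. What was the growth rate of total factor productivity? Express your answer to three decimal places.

-0.976%

Labor's share = 1 − 0.44 = 0.56.
Physical capital: 0.44 × 7.58 = 3.3352 pp.
The labor force: 0.56 × 0.59 = 0.3304 pp.
TFP growth = 2.69 − 3.6656 = -0.9756%.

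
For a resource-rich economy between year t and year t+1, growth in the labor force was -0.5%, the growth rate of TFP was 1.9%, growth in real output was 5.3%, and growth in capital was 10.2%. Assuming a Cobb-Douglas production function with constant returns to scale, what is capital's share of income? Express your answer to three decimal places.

α = 0.364

gY = gA + α·gK + (1−α)·gL, so gY − gA − gL = α(gK − gL).
5.3 − 1.9 + 0.5 = α × (10.2 − (-0.5)).
3.9 = 10.7 α, so α = 0.36449.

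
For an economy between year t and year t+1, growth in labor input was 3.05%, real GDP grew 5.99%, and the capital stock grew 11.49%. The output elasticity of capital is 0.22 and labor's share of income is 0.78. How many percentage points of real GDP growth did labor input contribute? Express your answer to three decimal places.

Labor's share = 1 − 0.22 = 0.78.
Contribution = share × growth = 0.78 × 3.05 = 2.379 pp.

2.379 percentage points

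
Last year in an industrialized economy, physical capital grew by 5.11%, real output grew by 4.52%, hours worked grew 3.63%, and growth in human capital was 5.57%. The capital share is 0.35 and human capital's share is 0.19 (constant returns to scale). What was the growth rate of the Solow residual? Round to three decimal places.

Labor's share = 1 − 0.35 − 0.19 = 0.46.
Physical capital: 0.35 × 5.11 = 1.7885 pp.
Human capital: 0.19 × 5.57 = 1.0583 pp.
Hours worked: 0.46 × 3.63 = 1.6698 pp.
TFP growth = 4.52 − 4.5166 = 0.0034%.

0.003%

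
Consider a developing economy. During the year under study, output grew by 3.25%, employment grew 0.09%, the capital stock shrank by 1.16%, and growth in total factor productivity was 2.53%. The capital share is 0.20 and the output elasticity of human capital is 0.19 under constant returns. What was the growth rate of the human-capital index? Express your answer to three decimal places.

4.722%

Labor's share = 1 − 0.2 − 0.19 = 0.61.
gY = gA + 0.2×(-1.16) + 0.61×0.09 + 0.19×g.
0.19×g = 3.25 − 2.53 + 0.1771 = 0.8971.
g = 0.8971 / 0.19 = 4.72158%.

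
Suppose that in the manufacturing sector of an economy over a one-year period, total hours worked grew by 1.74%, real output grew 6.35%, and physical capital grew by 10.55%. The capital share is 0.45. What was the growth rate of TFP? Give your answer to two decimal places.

0.65%

Labor's share = 1 − 0.45 = 0.55.
Physical capital: 0.45 × 10.55 = 4.7475 pp.
Total hours worked: 0.55 × 1.74 = 0.957 pp.
TFP growth = 6.35 − 5.7045 = 0.6455%.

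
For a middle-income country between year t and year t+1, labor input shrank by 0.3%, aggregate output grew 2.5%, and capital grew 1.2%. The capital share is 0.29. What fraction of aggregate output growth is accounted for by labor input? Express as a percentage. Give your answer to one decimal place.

Labor's share = 1 − 0.29 = 0.71.
Labor input contributed 0.71 × (-0.3) = -0.213 pp.
Share of growth = -0.213 / 2.5 × 100 = -8.52%.

-8.5%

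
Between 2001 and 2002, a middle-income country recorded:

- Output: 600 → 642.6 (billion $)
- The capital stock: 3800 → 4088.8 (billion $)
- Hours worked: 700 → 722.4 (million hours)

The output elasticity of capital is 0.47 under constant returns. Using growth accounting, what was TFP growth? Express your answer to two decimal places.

1.83%

Output growth = (642.6 − 600) / 600 = 7.1%.
The capital stock growth = (4088.8 − 3800) / 3800 = 7.6%.
Hours worked growth = (722.4 − 700) / 700 = 3.2%.
Labor's share = 1 − 0.47 = 0.53.
The capital stock: 0.47 × 7.6 = 3.572 pp.
Hours worked: 0.53 × 3.2 = 1.696 pp.
TFP growth = 7.1 − 5.268 = 1.832%.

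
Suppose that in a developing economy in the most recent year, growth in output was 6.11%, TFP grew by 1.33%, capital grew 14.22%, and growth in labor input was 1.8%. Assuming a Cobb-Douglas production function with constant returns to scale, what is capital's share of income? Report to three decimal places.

0.240

gY = gA + α·gK + (1−α)·gL, so gY − gA − gL = α(gK − gL).
6.11 − 1.33 − 1.8 = α × (14.22 − 1.8).
2.98 = 12.42 α, so α = 0.23994.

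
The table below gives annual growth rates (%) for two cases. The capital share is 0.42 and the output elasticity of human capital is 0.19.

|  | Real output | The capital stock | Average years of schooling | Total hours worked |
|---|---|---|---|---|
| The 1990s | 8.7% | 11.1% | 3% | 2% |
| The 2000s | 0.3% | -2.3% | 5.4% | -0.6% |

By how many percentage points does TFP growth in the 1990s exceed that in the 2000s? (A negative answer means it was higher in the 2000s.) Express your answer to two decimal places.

2.21 percentage points

Labor's share = 1 − 0.42 − 0.19 = 0.39.
The 1990s: TFP = 8.7 − 4.662 − 0.57 − 0.78 = 2.688%.
The 2000s: TFP = 0.3 + 0.966 − 1.026 + 0.234 = 0.474%.
Difference = 2.688 − (0.474) = 2.214 pp.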